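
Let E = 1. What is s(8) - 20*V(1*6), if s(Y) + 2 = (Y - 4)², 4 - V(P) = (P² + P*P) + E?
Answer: 1394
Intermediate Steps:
V(P) = 3 - 2*P² (V(P) = 4 - ((P² + P*P) + 1) = 4 - ((P² + P²) + 1) = 4 - (2*P² + 1) = 4 - (1 + 2*P²) = 4 + (-1 - 2*P²) = 3 - 2*P²)
s(Y) = -2 + (-4 + Y)² (s(Y) = -2 + (Y - 4)² = -2 + (-4 + Y)²)
s(8) - 20*V(1*6) = (-2 + (-4 + 8)²) - 20*(3 - 2*(1*6)²) = (-2 + 4²) - 20*(3 - 2*6²) = (-2 + 16) - 20*(3 - 2*36) = 14 - 20*(3 - 72) = 14 - 20*(-69) = 14 + 1380 = 1394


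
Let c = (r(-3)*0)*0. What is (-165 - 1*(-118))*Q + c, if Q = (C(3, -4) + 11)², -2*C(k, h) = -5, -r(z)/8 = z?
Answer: -34263/4 ≈ -8565.8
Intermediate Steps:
r(z) = -8*z
C(k, h) = 5/2 (C(k, h) = -½*(-5) = 5/2)
Q = 729/4 (Q = (5/2 + 11)² = (27/2)² = 729/4 ≈ 182.25)
c = 0 (c = (-8*(-3)*0)*0 = (24*0)*0 = 0*0 = 0)
(-165 - 1*(-118))*Q + c = (-165 - 1*(-118))*(729/4) + 0 = (-165 + 118)*(729/4) + 0 = -47*729/4 + 0 = -34263/4 + 0 = -34263/4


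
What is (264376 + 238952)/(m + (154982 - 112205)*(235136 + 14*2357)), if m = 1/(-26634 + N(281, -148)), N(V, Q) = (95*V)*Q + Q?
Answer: 2002058592576/45623426924817755 ≈ 4.3882e-5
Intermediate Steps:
N(V, Q) = Q + 95*Q*V (N(V, Q) = 95*Q*V + Q = Q + 95*Q*V)
m = -1/3977642 (m = 1/(-26634 - 148*(1 + 95*281)) = 1/(-26634 - 148*(1 + 26695)) = 1/(-26634 - 148*26696) = 1/(-26634 - 3951008) = 1/(-3977642) = -1/3977642 ≈ -2.5141e-7)
(264376 + 238952)/(m + (154982 - 112205)*(235136 + 14*2357)) = (264376 + 238952)/(-1/3977642 + (154982 - 112205)*(235136 + 14*2357)) = 503328/(-1/3977642 + 42777*(235136 + 32998)) = 503328/(-1/3977642 + 42777*268134) = 503328/(-1/3977642 + 11469968118) = 503328/(45623426924817755/3977642) = 503328*(3977642/45623426924817755) = 2002058592576/45623426924817755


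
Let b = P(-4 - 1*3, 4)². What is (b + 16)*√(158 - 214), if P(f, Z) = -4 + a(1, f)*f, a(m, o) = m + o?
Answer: 2920*I*√14 ≈ 10926.0*I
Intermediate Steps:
P(f, Z) = -4 + f*(1 + f) (P(f, Z) = -4 + (1 + f)*f = -4 + f*(1 + f))
b = 1444 (b = (-4 + (-4 - 1*3)*(1 + (-4 - 1*3)))² = (-4 + (-4 - 3)*(1 + (-4 - 3)))² = (-4 - 7*(1 - 7))² = (-4 - 7*(-6))² = (-4 + 42)² = 38² = 1444)
(b + 16)*√(158 - 214) = (1444 + 16)*√(158 - 214) = 1460*√(-56) = 1460*(2*I*√14) = 2920*I*√14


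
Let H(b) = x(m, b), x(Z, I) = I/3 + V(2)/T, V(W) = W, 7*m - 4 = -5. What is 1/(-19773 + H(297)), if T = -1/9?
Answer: -1/19692 ≈ -5.0782e-5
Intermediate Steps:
m = -⅐ (m = 4/7 + (⅐)*(-5) = 4/7 - 5/7 = -⅐ ≈ -0.14286)
T = -⅑ (T = -1*⅑ = -⅑ ≈ -0.11111)
x(Z, I) = -18 + I/3 (x(Z, I) = I/3 + 2/(-⅑) = I*(⅓) + 2*(-9) = I/3 - 18 = -18 + I/3)
H(b) = -18 + b/3
1/(-19773 + H(297)) = 1/(-19773 + (-18 + (⅓)*297)) = 1/(-19773 + (-18 + 99)) = 1/(-19773 + 81) = 1/(-19692) = -1/19692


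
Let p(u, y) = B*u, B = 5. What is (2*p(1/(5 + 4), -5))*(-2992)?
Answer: -29920/9 ≈ -3324.4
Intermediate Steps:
p(u, y) = 5*u
(2*p(1/(5 + 4), -5))*(-2992) = (2*(5/(5 + 4)))*(-2992) = (2*(5/9))*(-2992) = (10/9)*(-2992) = -29920/9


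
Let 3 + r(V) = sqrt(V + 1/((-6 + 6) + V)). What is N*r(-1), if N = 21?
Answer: -63 + 21*I*sqrt(2) ≈ -63.0 + 29.698*I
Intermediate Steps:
r(V) = -3 + sqrt(V + 1/V) (r(V) = -3 + sqrt(V + 1/((-6 + 6) + V)) = -3 + sqrt(V + 1/(0 + V)) = -3 + sqrt(V + 1/V))
N*r(-1) = 21*(-3 + sqrt(-1 + 1/(-1))) = 21*(-3 + sqrt(-1 - 1)) = 21*(-3 + sqrt(-2)) = 21*(-3 + I*sqrt(2)) = -63 + 21*I*sqrt(2)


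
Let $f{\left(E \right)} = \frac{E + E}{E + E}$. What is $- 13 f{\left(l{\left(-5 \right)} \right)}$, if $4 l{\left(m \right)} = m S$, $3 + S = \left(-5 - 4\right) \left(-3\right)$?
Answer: $-13$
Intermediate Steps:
$S = 24$ ($S = -3 + \left(-5 - 4\right) \left(-3\right) = -3 - -27 = -3 + 27 = 24$)
$l{\left(m \right)} = 6 m$ ($l{\left(m \right)} = \frac{m 24}{4} = \frac{24 m}{4} = 6 m$)
$f{\left(E \right)} = 1$ ($f{\left(E \right)} = \frac{2 E}{2 E} = 2 E \frac{1}{2 E} = 1$)
$- 13 f{\left(l{\left(-5 \right)} \right)} = \left(-13\right) 1 = -13$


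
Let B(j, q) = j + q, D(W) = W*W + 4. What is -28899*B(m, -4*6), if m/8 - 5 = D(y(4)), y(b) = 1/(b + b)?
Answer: -11126115/8 ≈ -1.3908e+6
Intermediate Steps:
y(b) = 1/(2*b)
D(W) = 4 + W² (D(W) = W² + 4 = 4 + W²)
m = 577/8 (m = 40 + 8*(4 + ((½)/4)²) = 40 + 8*(4 + ((½)*(¼))²) = 40 + 8*(4 + (⅛)²) = 40 + 8*(4 + 1/64) = 40 + 8*(257/64) = 40 + 257/8 = 577/8 ≈ 72.125)
-28899*B(m, -4*6) = -28899*(577/8 - 4*6) = -28899*(577/8 - 24) = -28899*385/8 = -11126115/8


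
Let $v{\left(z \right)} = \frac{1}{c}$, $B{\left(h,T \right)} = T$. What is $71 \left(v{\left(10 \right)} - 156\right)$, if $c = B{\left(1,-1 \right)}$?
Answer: $-11147$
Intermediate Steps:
$c = -1$
$v{\left(z \right)} = -1$ ($v{\left(z \right)} = \frac{1}{-1} = -1$)
$71 \left(v{\left(10 \right)} - 156\right) = 71 \left(-1 - 156\right) = 71 \left(-157\right) = -11147$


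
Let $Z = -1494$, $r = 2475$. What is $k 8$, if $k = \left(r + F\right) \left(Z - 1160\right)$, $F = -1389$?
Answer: $-23057952$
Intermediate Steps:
$k = -2882244$ ($k = \left(2475 - 1389\right) \left(-1494 - 1160\right) = 1086 \left(-2654\right) = -2882244$)
$k 8 = \left(-2882244\right) 8 = -23057952$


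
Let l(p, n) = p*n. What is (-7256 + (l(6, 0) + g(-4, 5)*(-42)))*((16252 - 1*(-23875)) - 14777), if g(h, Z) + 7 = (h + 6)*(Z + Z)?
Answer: -197780700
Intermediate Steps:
l(p, n) = n*p
g(h, Z) = -7 + 2*Z*(6 + h) (g(h, Z) = -7 + (h + 6)*(Z + Z) = -7 + (6 + h)*(2*Z) = -7 + 2*Z*(6 + h))
(-7256 + (l(6, 0) + g(-4, 5)*(-42)))*((16252 - 1*(-23875)) - 14777) = (-7256 + (0*6 + (-7 + 12*5 + 2*5*(-4))*(-42)))*((16252 - 1*(-23875)) - 14777) = (-7256 + (0 + (-7 + 60 - 40)*(-42)))*((16252 + 23875) - 14777) = (-7256 + (0 + 13*(-42)))*(40127 - 14777) = (-7256 + (0 - 546))*25350 = (-7256 - 546)*25350 = -7802*25350 = -197780700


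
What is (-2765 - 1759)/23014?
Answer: -2262/11507 ≈ -0.19658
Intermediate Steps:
(-2765 - 1759)/23014 = -4524*1/23014 = -2262/11507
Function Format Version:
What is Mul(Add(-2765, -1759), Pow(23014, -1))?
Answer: Rational(-2262, 11507) ≈ -0.19658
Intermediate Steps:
Mul(Add(-2765, -1759), Pow(23014, -1)) = Mul(-4524, Rational(1, 23014)) = Rational(-2262, 11507)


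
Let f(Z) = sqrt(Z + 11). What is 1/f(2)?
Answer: sqrt(13)/13 ≈ 0.27735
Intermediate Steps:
f(Z) = sqrt(11 + Z)
1/f(2) = 1/(sqrt(11 + 2)) = 1/(sqrt(13)) = sqrt(13)/13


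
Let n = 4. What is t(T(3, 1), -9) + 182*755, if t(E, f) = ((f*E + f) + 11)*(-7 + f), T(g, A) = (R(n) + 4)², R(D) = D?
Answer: 146594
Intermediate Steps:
T(g, A) = 64 (T(g, A) = (4 + 4)² = 8² = 64)
t(E, f) = (-7 + f)*(11 + f + E*f) (t(E, f) = ((E*f + f) + 11)*(-7 + f) = ((f + E*f) + 11)*(-7 + f) = (11 + f + E*f)*(-7 + f) = (-7 + f)*(11 + f + E*f))
t(T(3, 1), -9) + 182*755 = (-77 + (-9)² + 4*(-9) + 64*(-9)² - 7*64*(-9)) + 182*755 = (-77 + 81 - 36 + 64*81 + 4032) + 137410 = (-77 + 81 - 36 + 5184 + 4032) + 137410 = 9184 + 137410 = 146594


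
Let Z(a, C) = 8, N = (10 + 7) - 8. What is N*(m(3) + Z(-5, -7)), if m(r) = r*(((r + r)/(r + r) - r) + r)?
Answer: 99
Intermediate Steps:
N = 9 (N = 17 - 8 = 9)
m(r) = r (m(r) = r*(((2*r)/((2*r)) - r) + r) = r*(((2*r)*(1/(2*r)) - r) + r) = r*((1 - r) + r) = r*1 = r)
N*(m(3) + Z(-5, -7)) = 9*(3 + 8) = 9*11 = 99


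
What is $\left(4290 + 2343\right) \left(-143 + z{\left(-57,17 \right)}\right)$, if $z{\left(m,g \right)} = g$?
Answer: $-835758$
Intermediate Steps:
$\left(4290 + 2343\right) \left(-143 + z{\left(-57,17 \right)}\right) = \left(4290 + 2343\right) \left(-143 + 17\right) = 6633 \left(-126\right) = -835758$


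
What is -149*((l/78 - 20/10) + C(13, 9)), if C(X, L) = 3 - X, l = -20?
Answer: 71222/39 ≈ 1826.2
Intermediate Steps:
-149*((l/78 - 20/10) + C(13, 9)) = -149*((-20/78 - 20/10) + (3 - 1*13)) = -149*((-20*1/78 - 20*⅒) + (3 - 13)) = -149*((-10/39 - 2) - 10) = -149*(-88/39 - 10) = -149*(-478/39) = 71222/39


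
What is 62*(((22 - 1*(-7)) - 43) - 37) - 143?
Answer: -3305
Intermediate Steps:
62*(((22 - 1*(-7)) - 43) - 37) - 143 = 62*(((22 + 7) - 43) - 37) - 143 = 62*((29 - 43) - 37) - 143 = 62*(-14 - 37) - 143 = 62*(-51) - 143 = -3162 - 143 = -3305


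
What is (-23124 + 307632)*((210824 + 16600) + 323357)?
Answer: 156701600748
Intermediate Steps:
(-23124 + 307632)*((210824 + 16600) + 323357) = 284508*(227424 + 323357) = 284508*550781 = 156701600748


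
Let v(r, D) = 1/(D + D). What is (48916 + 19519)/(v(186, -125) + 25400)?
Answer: 17108750/6349999 ≈ 2.6943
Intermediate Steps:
v(r, D) = 1/(2*D)
(48916 + 19519)/(v(186, -125) + 25400) = (48916 + 19519)/((1/2)/(-125) + 25400) = 68435/((1/2)*(-1/125) + 25400) = 68435/(-1/250 + 25400) = 68435/(6349999/250) = 68435*(250/6349999) = 17108750/6349999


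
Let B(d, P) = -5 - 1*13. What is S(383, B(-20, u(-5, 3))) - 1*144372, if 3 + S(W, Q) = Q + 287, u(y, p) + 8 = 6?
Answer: -144106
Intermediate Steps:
u(y, p) = -2 (u(y, p) = -8 + 6 = -2)
B(d, P) = -18 (B(d, P) = -5 - 13 = -18)
S(W, Q) = 284 + Q (S(W, Q) = -3 + (Q + 287) = -3 + (287 + Q) = 284 + Q)
S(383, B(-20, u(-5, 3))) - 1*144372 = (284 - 18) - 1*144372 = 266 - 144372 = -144106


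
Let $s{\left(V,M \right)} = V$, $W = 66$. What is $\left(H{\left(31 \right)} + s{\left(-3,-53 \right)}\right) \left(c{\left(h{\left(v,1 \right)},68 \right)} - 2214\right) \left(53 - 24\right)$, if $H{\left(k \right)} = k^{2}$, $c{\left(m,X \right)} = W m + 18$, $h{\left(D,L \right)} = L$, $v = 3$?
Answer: $-59175660$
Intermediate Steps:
$c{\left(m,X \right)} = 18 + 66 m$ ($c{\left(m,X \right)} = 66 m + 18 = 18 + 66 m$)
$\left(H{\left(31 \right)} + s{\left(-3,-53 \right)}\right) \left(c{\left(h{\left(v,1 \right)},68 \right)} - 2214\right) \left(53 - 24\right) = \left(31^{2} - 3\right) \left(\left(18 + 66 \cdot 1\right) - 2214\right) \left(53 - 24\right) = \left(961 - 3\right) \left(\left(18 + 66\right) - 2214\right) \left(53 - 24\right) = 958 \left(84 - 2214\right) 29 = 958 \left(-2130\right) 29 = \left(-2040540\right) 29 = -59175660$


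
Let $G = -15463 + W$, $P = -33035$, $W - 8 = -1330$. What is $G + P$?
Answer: $-49820$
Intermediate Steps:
$W = -1322$ ($W = 8 - 1330 = -1322$)
$G = -16785$ ($G = -15463 - 1322 = -16785$)
$G + P = -16785 - 33035 = -49820$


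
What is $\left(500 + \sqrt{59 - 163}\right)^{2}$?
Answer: $249896 + 2000 i \sqrt{26} \approx 2.499 \cdot 10^{5} + 10198.0 i$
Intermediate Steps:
$\left(500 + \sqrt{59 - 163}\right)^{2} = \left(500 + \sqrt{-104}\right)^{2} = \left(500 + 2 i \sqrt{26}\right)^{2}$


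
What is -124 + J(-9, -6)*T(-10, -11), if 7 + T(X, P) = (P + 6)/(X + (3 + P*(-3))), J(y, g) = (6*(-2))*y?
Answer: -11710/13 ≈ -900.77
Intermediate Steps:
J(y, g) = -12*y
T(X, P) = -7 + (6 + P)/(3 + X - 3*P) (T(X, P) = -7 + (P + 6)/(X + (3 + P*(-3))) = -7 + (6 + P)/(X + (3 - 3*P)) = -7 + (6 + P)/(3 + X - 3*P))
-124 + J(-9, -6)*T(-10, -11) = -124 + (-12*(-9))*((-15 - 7*(-10) + 22*(-11))/(3 - 10 - 3*(-11))) = -124 + 108*((-15 + 70 - 242)/(3 - 10 + 33)) = -124 + 108*(-187/26) = -124 - 10098/13 = -11710/13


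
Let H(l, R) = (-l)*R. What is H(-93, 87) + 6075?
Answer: 14166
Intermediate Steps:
H(l, R) = -R*l
H(-93, 87) + 6075 = -1*87*(-93) + 6075 = 8091 + 6075 = 14166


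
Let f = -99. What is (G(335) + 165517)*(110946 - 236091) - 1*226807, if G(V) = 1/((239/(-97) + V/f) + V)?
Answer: -65473358861441863/3160849 ≈ -2.0714e+10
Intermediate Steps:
G(V) = 1/(-239/97 + 98*V/99) (G(V) = 1/((239/(-97) + V/(-99)) + V) = 1/((239*(-1/97) + V*(-1/99)) + V) = 1/((-239/97 - V/99) + V) = 1/(-239/97 + 98*V/99))
(G(335) + 165517)*(110946 - 236091) - 1*226807 = (9603/(-23661 + 9506*335) + 165517)*(110946 - 236091) - 1*226807 = (9603/(-23661 + 3184510) + 165517)*(-125145) - 226807 = (9603/3160849 + 165517)*(-125145) - 226807 = (523174253536/3160849)*(-125145) - 226807 = -65472641958762720/3160849 - 226807 = -65473358861441863/3160849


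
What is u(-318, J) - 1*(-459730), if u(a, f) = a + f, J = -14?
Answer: 459398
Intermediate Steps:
u(-318, J) - 1*(-459730) = (-318 - 14) - 1*(-459730) = -332 + 459730 = 459398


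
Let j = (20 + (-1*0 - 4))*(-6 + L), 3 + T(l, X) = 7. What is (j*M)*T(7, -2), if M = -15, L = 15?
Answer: -8640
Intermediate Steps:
T(l, X) = 4 (T(l, X) = -3 + 7 = 4)
j = 144 (j = (20 + (-1*0 - 4))*(-6 + 15) = (20 + (0 - 4))*9 = (20 - 4)*9 = 16*9 = 144)
(j*M)*T(7, -2) = (144*(-15))*4 = -2160*4 = -8640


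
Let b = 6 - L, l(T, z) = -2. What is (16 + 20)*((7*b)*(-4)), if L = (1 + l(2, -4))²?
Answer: -5040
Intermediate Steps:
L = 1 (L = (1 - 2)² = (-1)² = 1)
b = 5 (b = 6 - 1*1 = 6 - 1 = 5)
(16 + 20)*((7*b)*(-4)) = (16 + 20)*((7*5)*(-4)) = 36*(35*(-4)) = 36*(-140) = -5040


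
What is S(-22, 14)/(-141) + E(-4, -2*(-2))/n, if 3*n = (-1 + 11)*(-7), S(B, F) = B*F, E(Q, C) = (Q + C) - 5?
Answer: 4735/1974 ≈ 2.3987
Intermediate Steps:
E(Q, C) = -5 + C + Q (E(Q, C) = (C + Q) - 5 = -5 + C + Q)
n = -70/3 (n = ((-1 + 11)*(-7))/3 = (10*(-7))/3 = (⅓)*(-70) = -70/3 ≈ -23.333)
S(-22, 14)/(-141) + E(-4, -2*(-2))/n = -22*14/(-141) + (-5 - 2*(-2) - 4)/(-70/3) = -308*(-1/141) + (-5 + 4 - 4)*(-3/70) = 308/141 - 5*(-3/70) = 308/141 + 3/14 = 4735/1974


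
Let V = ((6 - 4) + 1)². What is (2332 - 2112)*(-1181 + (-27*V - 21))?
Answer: -317900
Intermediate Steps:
V = 9 (V = (2 + 1)² = 3² = 9)
(2332 - 2112)*(-1181 + (-27*V - 21)) = (2332 - 2112)*(-1181 + (-27*9 - 21)) = 220*(-1181 + (-243 - 21)) = 220*(-1181 - 264) = 220*(-1445) = -317900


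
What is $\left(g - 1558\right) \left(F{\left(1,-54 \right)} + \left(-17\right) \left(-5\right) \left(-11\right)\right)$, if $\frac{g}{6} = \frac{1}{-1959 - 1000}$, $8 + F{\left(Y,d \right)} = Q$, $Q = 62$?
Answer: $\frac{4061522768}{2959} \approx 1.3726 \cdot 10^{6}$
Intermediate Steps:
$F{\left(Y,d \right)} = 54$ ($F{\left(Y,d \right)} = -8 + 62 = 54$)
$g = - \frac{6}{2959}$ ($g = \frac{6}{-1959 - 1000} = \frac{6}{-2959} = 6 \left(- \frac{1}{2959}\right) = - \frac{6}{2959} \approx -0.0020277$)
$\left(g - 1558\right) \left(F{\left(1,-54 \right)} + \left(-17\right) \left(-5\right) \left(-11\right)\right) = \left(- \frac{6}{2959} - 1558\right) \left(54 + \left(-17\right) \left(-5\right) \left(-11\right)\right) = - \frac{4610128 \left(54 + 85 \left(-11\right)\right)}{2959} = - \frac{4610128 \left(54 - 935\right)}{2959} = \left(- \frac{4610128}{2959}\right) \left(-881\right) = \frac{4061522768}{2959}$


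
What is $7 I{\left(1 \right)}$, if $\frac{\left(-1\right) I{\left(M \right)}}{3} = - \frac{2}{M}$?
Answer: $42$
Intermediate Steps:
$I{\left(M \right)} = \frac{6}{M}$ ($I{\left(M \right)} = - 3 \left(- \frac{2}{M}\right) = \frac{6}{M}$)
$7 I{\left(1 \right)} = 7 \cdot \frac{6}{1} = 7 \cdot 6 \cdot 1 = 7 \cdot 6 = 42$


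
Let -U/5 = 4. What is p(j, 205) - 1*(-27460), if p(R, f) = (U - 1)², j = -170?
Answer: 27901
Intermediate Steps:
U = -20 (U = -5*4 = -20)
p(R, f) = 441 (p(R, f) = (-20 - 1)² = (-21)² = 441)
p(j, 205) - 1*(-27460) = 441 - 1*(-27460) = 441 + 27460 = 27901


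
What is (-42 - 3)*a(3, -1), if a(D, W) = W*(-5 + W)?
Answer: -270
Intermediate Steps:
(-42 - 3)*a(3, -1) = (-42 - 3)*(-(-5 - 1)) = -(-45)*(-6) = -45*6 = -270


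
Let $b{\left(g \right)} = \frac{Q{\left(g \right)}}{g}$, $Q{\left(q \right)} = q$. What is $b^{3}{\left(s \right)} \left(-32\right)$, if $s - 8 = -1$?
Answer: $-32$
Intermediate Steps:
$s = 7$ ($s = 8 - 1 = 7$)
$b{\left(g \right)} = 1$ ($b{\left(g \right)} = \frac{g}{g} = 1$)
$b^{3}{\left(s \right)} \left(-32\right) = 1^{3} \left(-32\right) = 1 \left(-32\right) = -32$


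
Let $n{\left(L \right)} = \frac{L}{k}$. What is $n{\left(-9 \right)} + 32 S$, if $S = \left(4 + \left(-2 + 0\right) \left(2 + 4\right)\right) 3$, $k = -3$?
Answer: $-765$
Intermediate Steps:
$n{\left(L \right)} = - \frac{L}{3}$ ($n{\left(L \right)} = \frac{L}{-3} = L \left(- \frac{1}{3}\right) = - \frac{L}{3}$)
$S = -24$ ($S = \left(4 - 12\right) 3 = \left(-8\right) 3 = -24$)
$n{\left(-9 \right)} + 32 S = \left(- \frac{1}{3}\right) \left(-9\right) + 32 \left(-24\right) = 3 - 768 = -765$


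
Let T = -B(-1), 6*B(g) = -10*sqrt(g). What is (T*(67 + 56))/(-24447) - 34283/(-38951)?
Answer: 34283/38951 - 205*I/24447 ≈ 0.88016 - 0.0083855*I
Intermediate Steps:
B(g) = -5*sqrt(g)/3 (B(g) = (-10*sqrt(g))/6 = -5*sqrt(g)/3)
T = 5*I/3 (T = -(-5)*sqrt(-1)/3 = -(-5)*I/3 = 5*I/3 ≈ 1.6667*I)
(T*(67 + 56))/(-24447) - 34283/(-38951) = ((5*I/3)*(67 + 56))/(-24447) - 34283/(-38951) = ((5*I/3)*123)*(-1/24447) - 34283*(-1/38951) = (205*I)*(-1/24447) + 34283/38951 = -205*I/24447 + 34283/38951 = 34283/38951 - 205*I/24447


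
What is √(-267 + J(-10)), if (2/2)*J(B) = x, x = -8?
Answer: 5*I*√11 ≈ 16.583*I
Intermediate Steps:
J(B) = -8
√(-267 + J(-10)) = √(-267 - 8) = √(-275) = 5*I*√11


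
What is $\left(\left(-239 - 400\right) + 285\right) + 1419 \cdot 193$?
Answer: $273513$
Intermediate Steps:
$\left(\left(-239 - 400\right) + 285\right) + 1419 \cdot 193 = \left(-639 + 285\right) + 273867 = -354 + 273867 = 273513$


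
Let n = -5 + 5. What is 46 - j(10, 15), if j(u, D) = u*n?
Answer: 46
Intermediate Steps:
n = 0
j(u, D) = 0 (j(u, D) = u*0 = 0)
46 - j(10, 15) = 46 - 1*0 = 46 + 0 = 46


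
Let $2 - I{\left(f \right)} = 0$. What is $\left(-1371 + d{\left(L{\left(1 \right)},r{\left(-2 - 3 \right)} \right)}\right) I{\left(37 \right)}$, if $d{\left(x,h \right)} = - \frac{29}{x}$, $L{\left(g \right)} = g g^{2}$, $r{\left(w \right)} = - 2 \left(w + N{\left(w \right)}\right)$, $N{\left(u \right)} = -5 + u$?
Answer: $-2800$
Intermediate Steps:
$r{\left(w \right)} = 10 - 4 w$ ($r{\left(w \right)} = - 2 \left(w + \left(-5 + w\right)\right) = - 2 \left(-5 + 2 w\right) = 10 - 4 w$)
$L{\left(g \right)} = g^{3}$
$I{\left(f \right)} = 2$ ($I{\left(f \right)} = 2 - 0 = 2 + 0 = 2$)
$\left(-1371 + d{\left(L{\left(1 \right)},r{\left(-2 - 3 \right)} \right)}\right) I{\left(37 \right)} = \left(-1371 - \frac{29}{1^{3}}\right) 2 = \left(-1371 - \frac{29}{1}\right) 2 = \left(-1371 - 29\right) 2 = \left(-1400\right) 2 = -2800$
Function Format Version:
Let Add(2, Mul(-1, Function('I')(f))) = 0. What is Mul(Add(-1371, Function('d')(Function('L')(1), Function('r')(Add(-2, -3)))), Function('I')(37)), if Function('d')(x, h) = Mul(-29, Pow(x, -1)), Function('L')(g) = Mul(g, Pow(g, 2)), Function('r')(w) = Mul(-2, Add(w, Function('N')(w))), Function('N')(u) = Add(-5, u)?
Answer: -2800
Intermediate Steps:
Function('r')(w) = Add(10, Mul(-4, w)) (Function('r')(w) = Mul(-2, Add(w, Add(-5, w))) = Mul(-2, Add(-5, Mul(2, w))) = Add(10, Mul(-4, w)))
Function('L')(g) = Pow(g, 3)
Function('I')(f) = 2 (Function('I')(f) = Add(2, Mul(-1, 0)) = Add(2, 0) = 2)
Mul(Add(-1371, Function('d')(Function('L')(1), Function('r')(Add(-2, -3)))), Function('I')(37)) = Mul(Add(-1371, Mul(-29, Pow(Pow(1, 3), -1))), 2) = Mul(Add(-1371, Mul(-29, Pow(1, -1))), 2) = Mul(Add(-1371, Mul(-29, 1)), 2) = Mul(Add(-1371, -29), 2) = Mul(-1400, 2) = -2800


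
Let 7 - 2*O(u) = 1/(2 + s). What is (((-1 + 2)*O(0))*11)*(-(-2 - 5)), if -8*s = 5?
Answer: 483/2 ≈ 241.50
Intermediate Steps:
s = -5/8 (s = -⅛*5 = -5/8 ≈ -0.62500)
O(u) = 69/22 (O(u) = 7/2 - 1/(2*(2 - 5/8)) = 7/2 - 1/(2*11/8) = 7/2 - ½*8/11 = 7/2 - 4/11 = 69/22)
(((-1 + 2)*O(0))*11)*(-(-2 - 5)) = (((-1 + 2)*(69/22))*11)*(-(-2 - 5)) = ((1*(69/22))*11)*(-1*(-7)) = ((69/22)*11)*7 = (69/2)*7 = 483/2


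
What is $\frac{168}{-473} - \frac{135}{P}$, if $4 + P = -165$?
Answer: $\frac{35463}{79937} \approx 0.44364$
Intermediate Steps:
$P = -169$ ($P = -4 - 165 = -169$)
$\frac{168}{-473} - \frac{135}{P} = \frac{168}{-473} - \frac{135}{-169} = 168 \left(- \frac{1}{473}\right) - - \frac{135}{169} = - \frac{168}{473} + \frac{135}{169} = \frac{35463}{79937}$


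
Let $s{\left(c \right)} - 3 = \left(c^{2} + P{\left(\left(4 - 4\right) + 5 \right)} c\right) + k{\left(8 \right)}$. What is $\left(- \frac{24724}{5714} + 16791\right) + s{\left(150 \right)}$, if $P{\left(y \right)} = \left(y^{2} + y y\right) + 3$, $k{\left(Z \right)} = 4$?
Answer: $\frac{134975174}{2857} \approx 47244.0$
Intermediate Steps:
$P{\left(y \right)} = 3 + 2 y^{2}$ ($P{\left(y \right)} = \left(y^{2} + y^{2}\right) + 3 = 2 y^{2} + 3 = 3 + 2 y^{2}$)
$s{\left(c \right)} = 7 + c^{2} + 53 c$ ($s{\left(c \right)} = 3 + \left(\left(c^{2} + \left(3 + 2 \left(\left(4 - 4\right) + 5\right)^{2}\right) c\right) + 4\right) = 3 + \left(\left(c^{2} + \left(3 + 2 \left(0 + 5\right)^{2}\right) c\right) + 4\right) = 3 + \left(\left(c^{2} + \left(3 + 2 \cdot 5^{2}\right) c\right) + 4\right) = 3 + \left(\left(c^{2} + \left(3 + 2 \cdot 25\right) c\right) + 4\right) = 3 + \left(\left(c^{2} + \left(3 + 50\right) c\right) + 4\right) = 3 + \left(\left(c^{2} + 53 c\right) + 4\right) = 3 + \left(4 + c^{2} + 53 c\right) = 7 + c^{2} + 53 c$)
$\left(- \frac{24724}{5714} + 16791\right) + s{\left(150 \right)} = \left(- \frac{24724}{5714} + 16791\right) + \left(7 + 150^{2} + 53 \cdot 150\right) = \left(\left(-24724\right) \frac{1}{5714} + 16791\right) + \left(7 + 22500 + 7950\right) = \left(- \frac{12362}{2857} + 16791\right) + 30457 = \frac{47959525}{2857} + 30457 = \frac{134975174}{2857}$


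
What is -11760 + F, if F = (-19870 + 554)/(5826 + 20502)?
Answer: -77409149/6582 ≈ -11761.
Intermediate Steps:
F = -4829/6582 (F = -19316/26328 = -19316*1/26328 = -4829/6582 ≈ -0.73367)
-11760 + F = -11760 - 4829/6582 = -77409149/6582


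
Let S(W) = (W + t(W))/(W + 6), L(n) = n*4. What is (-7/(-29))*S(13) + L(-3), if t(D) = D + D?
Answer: -6339/551 ≈ -11.505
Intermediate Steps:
t(D) = 2*D
L(n) = 4*n
S(W) = 3*W/(6 + W) (S(W) = (W + 2*W)/(W + 6) = (3*W)/(6 + W) = 3*W/(6 + W))
(-7/(-29))*S(13) + L(-3) = (-7/(-29))*(3*13/(6 + 13)) + 4*(-3) = (-7*(-1/29))*(3*13/19) - 12 = 7*(3*13*(1/19))/29 - 12 = (7/29)*(39/19) - 12 = 273/551 - 12 = -6339/551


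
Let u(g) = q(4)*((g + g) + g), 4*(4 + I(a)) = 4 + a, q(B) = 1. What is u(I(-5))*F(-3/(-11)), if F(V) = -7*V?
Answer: 1071/44 ≈ 24.341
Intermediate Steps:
I(a) = -3 + a/4 (I(a) = -4 + (4 + a)/4 = -4 + (1 + a/4) = -3 + a/4)
u(g) = 3*g (u(g) = 1*((g + g) + g) = 1*(2*g + g) = 1*(3*g) = 3*g)
u(I(-5))*F(-3/(-11)) = (3*(-3 + (¼)*(-5)))*(-(-21)/(-11)) = (3*(-3 - 5/4))*(-(-21)*(-1)/11) = (3*(-17/4))*(-7*3/11) = -51/4*(-21/11) = 1071/44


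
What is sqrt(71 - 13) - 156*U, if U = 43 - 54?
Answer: 1716 + sqrt(58) ≈ 1723.6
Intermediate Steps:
U = -11
sqrt(71 - 13) - 156*U = sqrt(71 - 13) - 156*(-11) = sqrt(58) + 1716 = 1716 + sqrt(58)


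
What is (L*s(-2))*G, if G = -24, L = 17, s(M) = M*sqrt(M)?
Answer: 816*I*sqrt(2) ≈ 1154.0*I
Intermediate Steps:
s(M) = M**(3/2)
(L*s(-2))*G = (17*(-2)**(3/2))*(-24) = (17*(-2*I*sqrt(2)))*(-24) = -34*I*sqrt(2)*(-24) = 816*I*sqrt(2)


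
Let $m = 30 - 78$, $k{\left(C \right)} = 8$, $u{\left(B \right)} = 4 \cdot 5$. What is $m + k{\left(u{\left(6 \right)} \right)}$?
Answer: $-40$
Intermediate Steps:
$u{\left(B \right)} = 20$
$m = -48$ ($m = 30 - 78 = -48$)
$m + k{\left(u{\left(6 \right)} \right)} = -48 + 8 = -40$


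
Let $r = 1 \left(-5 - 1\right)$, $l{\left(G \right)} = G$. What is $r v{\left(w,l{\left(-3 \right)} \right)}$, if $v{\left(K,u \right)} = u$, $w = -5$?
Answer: $18$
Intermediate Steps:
$r = -6$ ($r = 1 \left(-6\right) = -6$)
$r v{\left(w,l{\left(-3 \right)} \right)} = \left(-6\right) \left(-3\right) = 18$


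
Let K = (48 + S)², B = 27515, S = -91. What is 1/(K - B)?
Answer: -1/25666 ≈ -3.8962e-5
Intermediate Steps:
K = 1849 (K = (48 - 91)² = (-43)² = 1849)
1/(K - B) = 1/(1849 - 1*27515) = 1/(1849 - 27515) = 1/(-25666) = -1/25666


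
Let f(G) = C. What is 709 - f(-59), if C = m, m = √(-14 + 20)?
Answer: 709 - √6 ≈ 706.55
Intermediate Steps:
m = √6 ≈ 2.4495
C = √6 ≈ 2.4495
f(G) = √6
709 - f(-59) = 709 - √6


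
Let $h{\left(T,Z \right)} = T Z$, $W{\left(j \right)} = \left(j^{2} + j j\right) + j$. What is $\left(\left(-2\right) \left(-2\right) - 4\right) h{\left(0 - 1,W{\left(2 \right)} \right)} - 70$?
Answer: $-70$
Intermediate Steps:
$W{\left(j \right)} = j + 2 j^{2}$ ($W{\left(j \right)} = \left(j^{2} + j^{2}\right) + j = 2 j^{2} + j = j + 2 j^{2}$)
$\left(\left(-2\right) \left(-2\right) - 4\right) h{\left(0 - 1,W{\left(2 \right)} \right)} - 70 = \left(\left(-2\right) \left(-2\right) - 4\right) \left(0 - 1\right) 2 \left(1 + 2 \cdot 2\right) - 70 = \left(4 - 4\right) \left(- 2 \left(1 + 4\right)\right) - 70 = 0 \left(- 2 \cdot 5\right) - 70 = 0 \left(\left(-1\right) 10\right) - 70 = 0 \left(-10\right) - 70 = 0 - 70 = -70$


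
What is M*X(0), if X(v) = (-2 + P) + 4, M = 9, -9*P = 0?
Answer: 18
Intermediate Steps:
P = 0 (P = -⅑*0 = 0)
X(v) = 2 (X(v) = (-2 + 0) + 4 = -2 + 4 = 2)
M*X(0) = 9*2 = 18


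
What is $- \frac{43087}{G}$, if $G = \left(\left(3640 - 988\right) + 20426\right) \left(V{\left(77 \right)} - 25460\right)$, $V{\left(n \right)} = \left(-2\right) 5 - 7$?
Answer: $\frac{3917}{53450746} \approx 7.3282 \cdot 10^{-5}$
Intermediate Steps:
$V{\left(n \right)} = -17$ ($V{\left(n \right)} = -10 - 7 = -17$)
$G = -587958206$ ($G = \left(\left(3640 - 988\right) + 20426\right) \left(-17 - 25460\right) = \left(\left(3640 - 988\right) + 20426\right) \left(-25477\right) = \left(2652 + 20426\right) \left(-25477\right) = 23078 \left(-25477\right) = -587958206$)
$- \frac{43087}{G} = - \frac{43087}{-587958206} = \left(-43087\right) \left(- \frac{1}{587958206}\right) = \frac{3917}{53450746}$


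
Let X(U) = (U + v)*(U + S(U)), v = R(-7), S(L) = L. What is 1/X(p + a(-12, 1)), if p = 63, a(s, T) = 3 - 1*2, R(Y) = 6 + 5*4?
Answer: 1/11520 ≈ 8.6806e-5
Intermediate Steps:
R(Y) = 26 (R(Y) = 6 + 20 = 26)
a(s, T) = 1 (a(s, T) = 3 - 2 = 1)
v = 26
X(U) = 2*U*(26 + U) (X(U) = (U + 26)*(U + U) = (26 + U)*(2*U) = 2*U*(26 + U))
1/X(p + a(-12, 1)) = 1/(2*(63 + 1)*(26 + (63 + 1))) = 1/(2*64*(26 + 64)) = 1/(2*64*90) = 1/11520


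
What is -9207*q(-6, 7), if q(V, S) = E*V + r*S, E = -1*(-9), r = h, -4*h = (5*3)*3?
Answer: 4888917/4 ≈ 1.2222e+6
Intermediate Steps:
h = -45/4 (h = -5*3*3/4 = -15*3/4 = -¼*45 = -45/4 ≈ -11.250)
r = -45/4 ≈ -11.250
E = 9
q(V, S) = 9*V - 45*S/4
-9207*q(-6, 7) = -9207*(9*(-6) - 45/4*7) = -9207*(-54 - 315/4) = -9207*(-531/4) = 4888917/4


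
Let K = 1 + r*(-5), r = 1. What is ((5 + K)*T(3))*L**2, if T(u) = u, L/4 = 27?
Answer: 34992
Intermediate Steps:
L = 108 (L = 4*27 = 108)
K = -4 (K = 1 + 1*(-5) = 1 - 5 = -4)
((5 + K)*T(3))*L**2 = ((5 - 4)*3)*108**2 = (1*3)*11664 = 3*11664 = 34992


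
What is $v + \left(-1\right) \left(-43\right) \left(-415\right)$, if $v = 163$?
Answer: $-17682$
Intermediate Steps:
$v + \left(-1\right) \left(-43\right) \left(-415\right) = 163 + \left(-1\right) \left(-43\right) \left(-415\right) = 163 + 43 \left(-415\right) = 163 - 17845 = -17682$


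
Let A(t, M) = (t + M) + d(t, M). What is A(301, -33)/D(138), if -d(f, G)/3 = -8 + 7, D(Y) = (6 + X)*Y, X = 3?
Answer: 271/1242 ≈ 0.21820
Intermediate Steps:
D(Y) = 9*Y (D(Y) = (6 + 3)*Y = 9*Y)
d(f, G) = 3 (d(f, G) = -3*(-8 + 7) = -3*(-1) = 3)
A(t, M) = 3 + M + t (A(t, M) = (t + M) + 3 = (M + t) + 3 = 3 + M + t)
A(301, -33)/D(138) = (3 - 33 + 301)/((9*138)) = 271/1242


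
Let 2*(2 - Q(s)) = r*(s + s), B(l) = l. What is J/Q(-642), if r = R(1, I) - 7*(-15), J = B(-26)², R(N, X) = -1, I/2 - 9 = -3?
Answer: 338/33385 ≈ 0.010124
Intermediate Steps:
I = 12 (I = 18 + 2*(-3) = 18 - 6 = 12)
J = 676 (J = (-26)² = 676)
r = 104 (r = -1 - 7*(-15) = -1 + 105 = 104)
Q(s) = 2 - 104*s (Q(s) = 2 - 52*(s + s) = 2 - 52*2*s = 2 - 104*s)
J/Q(-642) = 676/(2 - 104*(-642)) = 676/(2 + 66768) = 676/66770 = 676*(1/66770) = 338/33385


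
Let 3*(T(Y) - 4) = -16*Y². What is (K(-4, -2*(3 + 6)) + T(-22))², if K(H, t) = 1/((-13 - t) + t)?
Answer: 10104069361/1521 ≈ 6.6430e+6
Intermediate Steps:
T(Y) = 4 - 16*Y²/3 (T(Y) = 4 + (-16*Y²)/3 = 4 - 16*Y²/3)
K(H, t) = -1/13 (K(H, t) = 1/(-13) = -1/13)
(K(-4, -2*(3 + 6)) + T(-22))² = (-1/13 + (4 - 16/3*(-22)²))² = (-1/13 + (4 - 16/3*484))² = (-1/13 + (4 - 7744/3))² = (-1/13 - 7732/3)² = (-100519/39)² = 10104069361/1521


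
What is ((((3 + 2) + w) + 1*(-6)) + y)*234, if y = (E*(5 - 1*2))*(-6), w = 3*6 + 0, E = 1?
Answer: -234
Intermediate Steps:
w = 18 (w = 18 + 0 = 18)
y = -18 (y = (1*(5 - 1*2))*(-6) = (1*(5 - 2))*(-6) = (1*3)*(-6) = 3*(-6) = -18)
((((3 + 2) + w) + 1*(-6)) + y)*234 = ((((3 + 2) + 18) + 1*(-6)) - 18)*234 = (((5 + 18) - 6) - 18)*234 = ((23 - 6) - 18)*234 = (17 - 18)*234 = -1*234 = -234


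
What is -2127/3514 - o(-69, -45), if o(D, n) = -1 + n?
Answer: 159517/3514 ≈ 45.395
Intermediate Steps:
-2127/3514 - o(-69, -45) = -2127/3514 - (-1 - 45) = -2127*1/3514 - 1*(-46) = -2127/3514 + 46 = 159517/3514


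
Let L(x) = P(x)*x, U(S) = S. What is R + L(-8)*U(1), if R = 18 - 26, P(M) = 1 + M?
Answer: 48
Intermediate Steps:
L(x) = x*(1 + x) (L(x) = (1 + x)*x = x*(1 + x))
R = -8
R + L(-8)*U(1) = -8 - 8*(1 - 8)*1 = -8 - 8*(-7)*1 = -8 + 56*1 = -8 + 56 = 48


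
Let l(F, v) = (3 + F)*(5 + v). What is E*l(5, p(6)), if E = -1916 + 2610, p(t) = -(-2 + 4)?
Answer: 16656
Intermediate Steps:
p(t) = -2 (p(t) = -1*2 = -2)
E = 694
E*l(5, p(6)) = 694*(15 + 3*(-2) + 5*5 + 5*(-2)) = 694*(15 - 6 + 25 - 10) = 694*24 = 16656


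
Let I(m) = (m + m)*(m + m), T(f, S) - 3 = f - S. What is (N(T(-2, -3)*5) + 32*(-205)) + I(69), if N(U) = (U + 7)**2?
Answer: 13213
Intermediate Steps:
T(f, S) = 3 + f - S (T(f, S) = 3 + (f - S) = 3 + f - S)
I(m) = 4*m**2 (I(m) = (2*m)*(2*m) = 4*m**2)
N(U) = (7 + U)**2
(N(T(-2, -3)*5) + 32*(-205)) + I(69) = ((7 + (3 - 2 - 1*(-3))*5)**2 + 32*(-205)) + 4*69**2 = ((7 + (3 - 2 + 3)*5)**2 - 6560) + 4*4761 = ((7 + 4*5)**2 - 6560) + 19044 = ((7 + 20)**2 - 6560) + 19044 = (27**2 - 6560) + 19044 = (729 - 6560) + 19044 = -5831 + 19044 = 13213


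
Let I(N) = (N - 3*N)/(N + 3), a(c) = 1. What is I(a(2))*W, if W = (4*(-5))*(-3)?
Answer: -30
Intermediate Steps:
W = 60 (W = -20*(-3) = 60)
I(N) = -2*N/(3 + N) (I(N) = (-2*N)/(3 + N) = -2*N/(3 + N))
I(a(2))*W = -2*1/(3 + 1)*60 = -2*1/4*60 = -2*1*¼*60 = -½*60 = -30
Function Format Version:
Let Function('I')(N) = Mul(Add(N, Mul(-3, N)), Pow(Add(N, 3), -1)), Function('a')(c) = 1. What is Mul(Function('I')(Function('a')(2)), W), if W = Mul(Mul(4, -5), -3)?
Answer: -30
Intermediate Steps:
W = 60 (W = Mul(-20, -3) = 60)
Function('I')(N) = Mul(-2, N, Pow(Add(3, N), -1)) (Function('I')(N) = Mul(Mul(-2, N), Pow(Add(3, N), -1)) = Mul(-2, N, Pow(Add(3, N), -1)))
Mul(Function('I')(Function('a')(2)), W) = Mul(Mul(-2, 1, Pow(Add(3, 1), -1)), 60) = Mul(Mul(-2, 1, Pow(4, -1)), 60) = Mul(Mul(-2, 1, Rational(1, 4)), 60) = Mul(Rational(-1, 2), 60) = -30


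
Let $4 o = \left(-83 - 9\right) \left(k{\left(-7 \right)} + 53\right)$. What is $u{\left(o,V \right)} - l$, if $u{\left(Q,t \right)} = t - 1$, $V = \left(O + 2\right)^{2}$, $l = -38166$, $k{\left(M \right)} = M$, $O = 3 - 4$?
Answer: $38166$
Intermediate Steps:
$O = -1$ ($O = 3 - 4 = -1$)
$o = -1058$ ($o = \frac{\left(-83 - 9\right) \left(-7 + 53\right)}{4} = \frac{\left(-92\right) 46}{4} = \frac{1}{4} \left(-4232\right) = -1058$)
$V = 1$ ($V = \left(-1 + 2\right)^{2} = 1^{2} = 1$)
$u{\left(Q,t \right)} = -1 + t$
$u{\left(o,V \right)} - l = \left(-1 + 1\right) - -38166 = 0 + 38166 = 38166$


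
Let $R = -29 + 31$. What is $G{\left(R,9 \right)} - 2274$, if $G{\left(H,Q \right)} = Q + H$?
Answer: $-2263$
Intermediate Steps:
$R = 2$
$G{\left(H,Q \right)} = H + Q$
$G{\left(R,9 \right)} - 2274 = \left(2 + 9\right) - 2274 = 11 - 2274 = -2263$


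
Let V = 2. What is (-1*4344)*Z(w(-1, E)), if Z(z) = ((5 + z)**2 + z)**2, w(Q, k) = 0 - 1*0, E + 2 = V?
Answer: -2715000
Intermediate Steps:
E = 0 (E = -2 + 2 = 0)
w(Q, k) = 0 (w(Q, k) = 0 + 0 = 0)
Z(z) = (z + (5 + z)**2)**2
(-1*4344)*Z(w(-1, E)) = (-1*4344)*(0 + (5 + 0)**2)**2 = -4344*(0 + 5**2)**2 = -4344*(0 + 25)**2 = -4344*25**2 = -4344*625 = -2715000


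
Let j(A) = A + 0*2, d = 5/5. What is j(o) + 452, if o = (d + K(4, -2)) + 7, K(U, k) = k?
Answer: 458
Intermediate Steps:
d = 1 (d = 5*(1/5) = 1)
o = 6 (o = (1 - 2) + 7 = -1 + 7 = 6)
j(A) = A (j(A) = A + 0 = A)
j(o) + 452 = 6 + 452 = 458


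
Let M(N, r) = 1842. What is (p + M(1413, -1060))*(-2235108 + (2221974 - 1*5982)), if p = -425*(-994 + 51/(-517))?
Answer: -4193680295124/517 ≈ -8.1116e+9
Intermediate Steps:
p = 218428325/517 (p = -425*(-994 + 51*(-1/517)) = -425*(-994 - 51/517) = -425*(-513949/517) = 218428325/517 ≈ 4.2249e+5)
(p + M(1413, -1060))*(-2235108 + (2221974 - 1*5982)) = (218428325/517 + 1842)*(-2235108 + (2221974 - 1*5982)) = 219380639*(-2235108 + (2221974 - 5982))/517 = 219380639*(-2235108 + 2215992)/517 = (219380639/517)*(-19116) = -4193680295124/517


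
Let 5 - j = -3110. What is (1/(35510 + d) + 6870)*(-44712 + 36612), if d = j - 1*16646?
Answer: -1223065421100/21979 ≈ -5.5647e+7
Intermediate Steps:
j = 3115 (j = 5 - 1*(-3110) = 5 + 3110 = 3115)
d = -13531 (d = 3115 - 1*16646 = 3115 - 16646 = -13531)
(1/(35510 + d) + 6870)*(-44712 + 36612) = (1/(35510 - 13531) + 6870)*(-44712 + 36612) = (1/21979 + 6870)*(-8100) = (150995731/21979)*(-8100) = -1223065421100/21979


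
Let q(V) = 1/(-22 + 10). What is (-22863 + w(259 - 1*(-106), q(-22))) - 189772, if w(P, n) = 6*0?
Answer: -212635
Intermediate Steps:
q(V) = -1/12 (q(V) = 1/(-12) = -1/12)
w(P, n) = 0
(-22863 + w(259 - 1*(-106), q(-22))) - 189772 = (-22863 + 0) - 189772 = -22863 - 189772 = -212635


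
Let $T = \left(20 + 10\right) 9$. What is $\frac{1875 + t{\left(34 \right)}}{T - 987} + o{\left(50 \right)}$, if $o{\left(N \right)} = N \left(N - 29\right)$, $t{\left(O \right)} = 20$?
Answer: $\frac{750955}{717} \approx 1047.4$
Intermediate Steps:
$o{\left(N \right)} = N \left(-29 + N\right)$
$T = 270$ ($T = 30 \cdot 9 = 270$)
$\frac{1875 + t{\left(34 \right)}}{T - 987} + o{\left(50 \right)} = \frac{1875 + 20}{270 - 987} + 50 \left(-29 + 50\right) = \frac{1895}{-717} + 50 \cdot 21 = 1895 \left(- \frac{1}{717}\right) + 1050 = - \frac{1895}{717} + 1050 = \frac{750955}{717}$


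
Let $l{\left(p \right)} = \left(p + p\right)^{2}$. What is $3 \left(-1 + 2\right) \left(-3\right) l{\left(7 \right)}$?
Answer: $-1764$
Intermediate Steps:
$l{\left(p \right)} = 4 p^{2}$ ($l{\left(p \right)} = \left(2 p\right)^{2} = 4 p^{2}$)
$3 \left(-1 + 2\right) \left(-3\right) l{\left(7 \right)} = 3 \left(-1 + 2\right) \left(-3\right) 4 \cdot 7^{2} = 3 \cdot 1 \left(-3\right) 4 \cdot 49 = 3 \left(-3\right) 196 = \left(-9\right) 196 = -1764$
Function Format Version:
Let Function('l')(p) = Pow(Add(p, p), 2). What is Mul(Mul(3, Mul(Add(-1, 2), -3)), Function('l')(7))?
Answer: -1764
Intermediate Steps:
Function('l')(p) = Mul(4, Pow(p, 2)) (Function('l')(p) = Pow(Mul(2, p), 2) = Mul(4, Pow(p, 2)))
Mul(Mul(3, Mul(Add(-1, 2), -3)), Function('l')(7)) = Mul(Mul(3, Mul(Add(-1, 2), -3)), Mul(4, Pow(7, 2))) = Mul(Mul(3, Mul(1, -3)), Mul(4, 49)) = Mul(Mul(3, -3), 196) = Mul(-9, 196) = -1764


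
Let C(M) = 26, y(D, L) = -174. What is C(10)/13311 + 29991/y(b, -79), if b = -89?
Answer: -4588571/26622 ≈ -172.36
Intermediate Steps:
C(10)/13311 + 29991/y(b, -79) = 26/13311 + 29991/(-174) = 26*(1/13311) + 29991*(-1/174) = 26/13311 - 9997/58 = -4588571/26622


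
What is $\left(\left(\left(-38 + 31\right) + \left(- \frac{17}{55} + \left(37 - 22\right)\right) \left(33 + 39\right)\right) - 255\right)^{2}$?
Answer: $\frac{1915462756}{3025} \approx 6.3321 \cdot 10^{5}$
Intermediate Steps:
$\left(\left(\left(-38 + 31\right) + \left(- \frac{17}{55} + \left(37 - 22\right)\right) \left(33 + 39\right)\right) - 255\right)^{2} = \left(\left(-7 + \left(\left(-17\right) \frac{1}{55} + \left(37 - 22\right)\right) 72\right) - 255\right)^{2} = \left(\left(-7 + \left(- \frac{17}{55} + 15\right) 72\right) - 255\right)^{2} = \left(\left(-7 + \frac{808}{55} \cdot 72\right) - 255\right)^{2} = \left(\left(-7 + \frac{58176}{55}\right) - 255\right)^{2} = \left(\frac{57791}{55} - 255\right)^{2} = \left(\frac{43766}{55}\right)^{2} = \frac{1915462756}{3025}$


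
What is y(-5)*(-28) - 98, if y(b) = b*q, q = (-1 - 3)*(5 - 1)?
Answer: -2338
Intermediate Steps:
q = -16 (q = -4*4 = -16)
y(b) = -16*b (y(b) = b*(-16) = -16*b)
y(-5)*(-28) - 98 = -16*(-5)*(-28) - 98 = 80*(-28) - 98 = -2240 - 98 = -2338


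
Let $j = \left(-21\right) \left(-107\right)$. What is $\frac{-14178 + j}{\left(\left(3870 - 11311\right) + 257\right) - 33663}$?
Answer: $\frac{11931}{40847} \approx 0.29209$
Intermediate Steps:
$j = 2247$
$\frac{-14178 + j}{\left(\left(3870 - 11311\right) + 257\right) - 33663} = \frac{-14178 + 2247}{\left(\left(3870 - 11311\right) + 257\right) - 33663} = - \frac{11931}{\left(-7441 + 257\right) - 33663} = - \frac{11931}{-7184 - 33663} = - \frac{11931}{-40847} = \left(-11931\right) \left(- \frac{1}{40847}\right) = \frac{11931}{40847}$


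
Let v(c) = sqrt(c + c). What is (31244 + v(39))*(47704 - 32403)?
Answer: 478064444 + 15301*sqrt(78) ≈ 4.7820e+8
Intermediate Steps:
v(c) = sqrt(2)*sqrt(c) (v(c) = sqrt(2*c) = sqrt(2)*sqrt(c))
(31244 + v(39))*(47704 - 32403) = (31244 + sqrt(2)*sqrt(39))*(47704 - 32403) = (31244 + sqrt(78))*15301 = 478064444 + 15301*sqrt(78)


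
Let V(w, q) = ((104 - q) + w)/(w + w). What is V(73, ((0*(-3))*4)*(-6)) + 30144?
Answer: 4401201/146 ≈ 30145.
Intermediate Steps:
V(w, q) = (104 + w - q)/(2*w) (V(w, q) = (104 + w - q)/((2*w)) = (104 + w - q)*(1/(2*w)) = (104 + w - q)/(2*w))
V(73, ((0*(-3))*4)*(-6)) + 30144 = (½)*(104 + 73 - (0*(-3))*4*(-6))/73 + 30144 = (½)*(1/73)*(104 + 73 - 0*4*(-6)) + 30144 = (½)*(1/73)*(104 + 73 - 0*(-6)) + 30144 = (½)*(1/73)*(104 + 73 - 1*0) + 30144 = (½)*(1/73)*(104 + 73 + 0) + 30144 = (½)*(1/73)*177 + 30144 = 177/146 + 30144 = 4401201/146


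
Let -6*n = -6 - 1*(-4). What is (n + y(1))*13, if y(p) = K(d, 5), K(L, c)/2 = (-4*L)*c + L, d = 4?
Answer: -5915/3 ≈ -1971.7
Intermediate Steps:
K(L, c) = 2*L - 8*L*c (K(L, c) = 2*((-4*L)*c + L) = 2*(-4*L*c + L) = 2*(L - 4*L*c) = 2*L - 8*L*c)
y(p) = -152 (y(p) = 2*4*(1 - 4*5) = 2*4*(1 - 20) = 2*4*(-19) = -152)
n = ⅓ (n = -(-6 - 1*(-4))/6 = -(-6 + 4)/6 = -⅙*(-2) = ⅓ ≈ 0.33333)
(n + y(1))*13 = (⅓ - 152)*13 = -455/3*13 = -5915/3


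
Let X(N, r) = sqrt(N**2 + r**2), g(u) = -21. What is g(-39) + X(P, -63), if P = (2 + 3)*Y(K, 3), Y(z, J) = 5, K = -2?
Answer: -21 + sqrt(4594) ≈ 46.779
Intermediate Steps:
P = 25 (P = (2 + 3)*5 = 5*5 = 25)
g(-39) + X(P, -63) = -21 + sqrt(25**2 + (-63)**2) = -21 + sqrt(625 + 3969) = -21 + sqrt(4594)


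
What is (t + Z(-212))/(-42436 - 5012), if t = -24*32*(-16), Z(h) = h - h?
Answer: -512/1977 ≈ -0.25898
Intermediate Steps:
Z(h) = 0
t = 12288 (t = -768*(-16) = 12288)
(t + Z(-212))/(-42436 - 5012) = (12288 + 0)/(-42436 - 5012) = 12288/(-47448) = 12288*(-1/47448) = -512/1977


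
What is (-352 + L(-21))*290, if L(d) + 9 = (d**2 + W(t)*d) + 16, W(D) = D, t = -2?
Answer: 40020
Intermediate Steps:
L(d) = 7 + d**2 - 2*d (L(d) = -9 + ((d**2 - 2*d) + 16) = -9 + (16 + d**2 - 2*d) = 7 + d**2 - 2*d)
(-352 + L(-21))*290 = (-352 + (7 + (-21)**2 - 2*(-21)))*290 = (-352 + (7 + 441 + 42))*290 = (-352 + 490)*290 = 138*290 = 40020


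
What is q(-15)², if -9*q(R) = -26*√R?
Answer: -3380/27 ≈ -125.19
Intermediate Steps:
q(R) = 26*√R/9 (q(R) = -(-26)*√R/9 = 26*√R/9)
q(-15)² = (26*√(-15)/9)² = (26*(I*√15)/9)² = (26*I*√15/9)² = -3380/27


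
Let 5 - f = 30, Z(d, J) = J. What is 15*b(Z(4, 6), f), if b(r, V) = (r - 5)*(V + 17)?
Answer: -120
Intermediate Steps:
f = -25 (f = 5 - 1*30 = 5 - 30 = -25)
b(r, V) = (-5 + r)*(17 + V)
15*b(Z(4, 6), f) = 15*(-85 - 5*(-25) + 17*6 - 25*6) = 15*(-85 + 125 + 102 - 150) = 15*(-8) = -120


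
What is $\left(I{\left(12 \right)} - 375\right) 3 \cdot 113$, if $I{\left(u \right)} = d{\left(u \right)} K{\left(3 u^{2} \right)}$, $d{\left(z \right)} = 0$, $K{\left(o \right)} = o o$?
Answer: $-127125$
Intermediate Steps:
$K{\left(o \right)} = o^{2}$
$I{\left(u \right)} = 0$ ($I{\left(u \right)} = 0 \left(3 u^{2}\right)^{2} = 0 \cdot 9 u^{4} = 0$)
$\left(I{\left(12 \right)} - 375\right) 3 \cdot 113 = \left(0 - 375\right) 3 \cdot 113 = \left(-375\right) 339 = -127125$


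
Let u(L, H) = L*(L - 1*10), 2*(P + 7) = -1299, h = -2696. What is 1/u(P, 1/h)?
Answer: 4/1750229 ≈ 2.2854e-6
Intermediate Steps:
P = -1313/2 (P = -7 + (½)*(-1299) = -7 - 1299/2 = -1313/2 ≈ -656.50)
u(L, H) = L*(-10 + L) (u(L, H) = L*(L - 10) = L*(-10 + L))
1/u(P, 1/h) = 1/(-1313*(-10 - 1313/2)/2) = 1/(-1313/2*(-1333/2)) = 1/(1750229/4) = 4/1750229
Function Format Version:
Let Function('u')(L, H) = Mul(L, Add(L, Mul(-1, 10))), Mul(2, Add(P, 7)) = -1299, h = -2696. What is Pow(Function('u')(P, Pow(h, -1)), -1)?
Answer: Rational(4, 1750229) ≈ 2.2854e-6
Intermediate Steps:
P = Rational(-1313, 2) (P = Add(-7, Mul(Rational(1, 2), -1299)) = Add(-7, Rational(-1299, 2)) = Rational(-1313, 2) ≈ -656.50)
Function('u')(L, H) = Mul(L, Add(-10, L)) (Function('u')(L, H) = Mul(L, Add(L, -10)) = Mul(L, Add(-10, L)))
Pow(Function('u')(P, Pow(h, -1)), -1) = Pow(Mul(Rational(-1313, 2), Add(-10, Rational(-1313, 2))), -1) = Pow(Mul(Rational(-1313, 2), Rational(-1333, 2)), -1) = Pow(Rational(1750229, 4), -1) = Rational(4, 1750229)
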